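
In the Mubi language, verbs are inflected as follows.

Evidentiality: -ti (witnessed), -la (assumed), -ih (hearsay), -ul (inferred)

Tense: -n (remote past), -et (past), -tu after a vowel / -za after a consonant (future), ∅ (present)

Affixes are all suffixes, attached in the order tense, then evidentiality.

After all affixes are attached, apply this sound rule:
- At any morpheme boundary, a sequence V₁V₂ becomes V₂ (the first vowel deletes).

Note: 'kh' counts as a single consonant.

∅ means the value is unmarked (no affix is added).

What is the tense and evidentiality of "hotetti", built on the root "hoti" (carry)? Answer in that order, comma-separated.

Segment: hoti-et-ti.
tense: -et → past.
evidentiality: -ti → witnessed.

past, witnessed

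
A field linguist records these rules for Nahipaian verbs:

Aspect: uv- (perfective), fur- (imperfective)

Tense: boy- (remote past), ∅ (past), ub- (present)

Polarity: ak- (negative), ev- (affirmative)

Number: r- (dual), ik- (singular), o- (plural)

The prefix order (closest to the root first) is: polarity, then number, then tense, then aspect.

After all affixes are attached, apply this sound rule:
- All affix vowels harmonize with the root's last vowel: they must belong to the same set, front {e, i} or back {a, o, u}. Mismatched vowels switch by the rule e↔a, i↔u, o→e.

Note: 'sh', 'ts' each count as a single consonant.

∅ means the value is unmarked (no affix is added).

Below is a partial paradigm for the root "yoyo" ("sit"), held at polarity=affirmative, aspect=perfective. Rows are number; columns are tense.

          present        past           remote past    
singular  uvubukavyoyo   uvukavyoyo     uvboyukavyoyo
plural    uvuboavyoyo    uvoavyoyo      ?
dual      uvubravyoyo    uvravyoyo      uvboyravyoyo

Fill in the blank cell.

Attach polarity affirmative ev- → evyoyo.
Attach number plural o- → oevyoyo.
Attach tense remote past boy- → boyoevyoyo.
Attach aspect perfective uv- → uvboyoevyoyo.
Apply vowel harmony: uvboyoevyoyo → uvboyoavyoyo.

uvboyoavyoyo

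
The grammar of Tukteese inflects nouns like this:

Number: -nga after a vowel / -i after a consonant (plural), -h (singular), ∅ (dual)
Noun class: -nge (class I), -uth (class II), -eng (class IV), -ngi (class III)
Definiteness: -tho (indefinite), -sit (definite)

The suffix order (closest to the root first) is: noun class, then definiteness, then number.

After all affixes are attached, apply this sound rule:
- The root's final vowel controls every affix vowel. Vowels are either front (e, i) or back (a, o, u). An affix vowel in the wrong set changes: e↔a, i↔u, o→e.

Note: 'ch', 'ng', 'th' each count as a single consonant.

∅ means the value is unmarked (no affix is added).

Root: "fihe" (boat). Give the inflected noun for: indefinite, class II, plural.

Attach noun class class II -uth → fiheuth.
Attach definiteness indefinite -tho → fiheuththo.
Attach number plural -nga (after vowel 'o') → fiheuththonga.
Apply vowel harmony: fiheuththonga → fiheiththenge.

fiheiththenge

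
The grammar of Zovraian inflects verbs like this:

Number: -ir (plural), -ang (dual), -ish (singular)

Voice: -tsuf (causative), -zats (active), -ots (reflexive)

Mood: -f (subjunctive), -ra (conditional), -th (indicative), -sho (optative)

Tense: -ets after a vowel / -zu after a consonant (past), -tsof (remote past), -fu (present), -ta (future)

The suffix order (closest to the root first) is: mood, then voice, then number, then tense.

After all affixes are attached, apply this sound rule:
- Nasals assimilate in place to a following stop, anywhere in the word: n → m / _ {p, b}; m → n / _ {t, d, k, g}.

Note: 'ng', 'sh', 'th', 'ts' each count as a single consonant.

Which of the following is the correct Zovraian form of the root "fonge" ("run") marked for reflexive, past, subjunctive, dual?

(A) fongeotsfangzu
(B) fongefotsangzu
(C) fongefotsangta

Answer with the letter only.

B

Attach mood subjunctive -f → fongef.
Attach voice reflexive -ots → fongefots.
Attach number dual -ang → fongefotsang.
Attach tense past -zu (after consonant 'ng') → fongefotsangzu.
Nasal assimilation: no change.
So the correct form is fongefotsangzu, option (B).
(A) fongeotsfangzu is wrong: it has the affixes in the wrong order.
(C) fongefotsangta is wrong: it uses future instead of past for tense.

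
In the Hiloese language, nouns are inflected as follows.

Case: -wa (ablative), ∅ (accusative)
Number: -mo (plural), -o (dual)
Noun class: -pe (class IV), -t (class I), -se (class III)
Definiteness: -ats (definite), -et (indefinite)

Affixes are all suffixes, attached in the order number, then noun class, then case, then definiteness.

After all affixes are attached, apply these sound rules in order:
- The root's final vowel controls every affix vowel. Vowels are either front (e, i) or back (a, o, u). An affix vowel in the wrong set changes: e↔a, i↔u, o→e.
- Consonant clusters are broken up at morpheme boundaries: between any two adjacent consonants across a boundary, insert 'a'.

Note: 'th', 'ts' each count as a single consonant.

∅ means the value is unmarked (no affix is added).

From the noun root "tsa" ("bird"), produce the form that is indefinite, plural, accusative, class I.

Attach number plural -mo → tsamo.
Attach noun class class I -t → tsamot.
case = accusative: zero marking, form stays tsamot.
Attach definiteness indefinite -et → tsamotet.
Apply vowel harmony: tsamotet → tsamotat.
Epenthesis: no change.

tsamotat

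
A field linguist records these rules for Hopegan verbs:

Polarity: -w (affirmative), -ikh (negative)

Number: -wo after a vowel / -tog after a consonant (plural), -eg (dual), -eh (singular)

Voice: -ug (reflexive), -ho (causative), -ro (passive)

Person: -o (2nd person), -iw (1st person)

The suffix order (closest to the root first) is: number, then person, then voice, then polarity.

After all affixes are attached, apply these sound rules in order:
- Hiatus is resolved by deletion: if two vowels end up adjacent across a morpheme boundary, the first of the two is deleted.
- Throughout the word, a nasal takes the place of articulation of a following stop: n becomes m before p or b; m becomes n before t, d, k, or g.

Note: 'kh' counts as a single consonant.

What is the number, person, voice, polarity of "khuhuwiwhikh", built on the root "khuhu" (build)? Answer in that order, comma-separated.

plural, 1st person, causative, negative

Segment: khuhu-wo-iw-ho-ikh.
number: -wo/tog → plural.
person: -iw → 1st person.
voice: -ho → causative.
polarity: -ikh → negative.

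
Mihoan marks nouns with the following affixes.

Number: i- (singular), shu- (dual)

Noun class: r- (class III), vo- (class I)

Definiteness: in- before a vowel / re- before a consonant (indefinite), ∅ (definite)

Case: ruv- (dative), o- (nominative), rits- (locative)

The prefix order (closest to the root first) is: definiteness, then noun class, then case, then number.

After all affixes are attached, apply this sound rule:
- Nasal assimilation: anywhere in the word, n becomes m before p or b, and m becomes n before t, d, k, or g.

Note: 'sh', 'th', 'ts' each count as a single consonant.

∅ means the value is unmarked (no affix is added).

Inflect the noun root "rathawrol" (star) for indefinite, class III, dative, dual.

shuruvrrerathawrol

Attach definiteness indefinite re- (before consonant 'r') → rerathawrol.
Attach noun class class III r- → rrerathawrol.
Attach case dative ruv- → ruvrrerathawrol.
Attach number dual shu- → shuruvrrerathawrol.
Nasal assimilation: no change.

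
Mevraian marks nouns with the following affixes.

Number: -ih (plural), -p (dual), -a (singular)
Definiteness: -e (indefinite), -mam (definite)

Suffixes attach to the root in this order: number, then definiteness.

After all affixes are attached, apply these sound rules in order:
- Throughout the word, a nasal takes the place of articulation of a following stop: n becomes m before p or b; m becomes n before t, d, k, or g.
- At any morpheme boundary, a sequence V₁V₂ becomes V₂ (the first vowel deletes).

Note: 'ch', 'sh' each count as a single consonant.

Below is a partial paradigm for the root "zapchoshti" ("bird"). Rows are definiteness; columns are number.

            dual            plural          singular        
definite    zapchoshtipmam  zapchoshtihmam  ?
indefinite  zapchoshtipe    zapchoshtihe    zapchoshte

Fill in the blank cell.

zapchoshtamam

Attach number singular -a → zapchoshtia.
Attach definiteness definite -mam → zapchoshtiamam.
Nasal assimilation: no change.
Apply vowel deletion: zapchoshtiamam → zapchoshtamam.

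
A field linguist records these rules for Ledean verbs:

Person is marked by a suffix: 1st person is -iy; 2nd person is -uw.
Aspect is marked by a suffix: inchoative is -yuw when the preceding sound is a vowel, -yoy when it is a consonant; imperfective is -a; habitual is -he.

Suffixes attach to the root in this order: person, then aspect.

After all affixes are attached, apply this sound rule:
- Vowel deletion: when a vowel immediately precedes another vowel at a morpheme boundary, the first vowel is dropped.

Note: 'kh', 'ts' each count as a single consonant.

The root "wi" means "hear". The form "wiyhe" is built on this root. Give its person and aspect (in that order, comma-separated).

1st person, habitual

Segment: wi-iy-he.
person: -iy → 1st person.
aspect: -he → habitual.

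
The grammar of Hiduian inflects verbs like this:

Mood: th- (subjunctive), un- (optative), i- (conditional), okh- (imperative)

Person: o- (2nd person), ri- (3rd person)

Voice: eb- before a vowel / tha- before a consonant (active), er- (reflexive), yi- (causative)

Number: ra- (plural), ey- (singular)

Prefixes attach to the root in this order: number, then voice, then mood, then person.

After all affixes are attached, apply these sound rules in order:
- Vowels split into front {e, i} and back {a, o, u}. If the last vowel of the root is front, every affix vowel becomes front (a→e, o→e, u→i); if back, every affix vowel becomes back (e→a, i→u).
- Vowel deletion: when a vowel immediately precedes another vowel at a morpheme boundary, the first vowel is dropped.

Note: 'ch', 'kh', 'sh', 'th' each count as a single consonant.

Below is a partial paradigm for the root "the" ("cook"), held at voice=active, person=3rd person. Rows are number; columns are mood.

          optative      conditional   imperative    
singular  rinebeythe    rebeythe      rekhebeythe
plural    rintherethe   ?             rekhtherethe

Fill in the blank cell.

Attach number plural ra- → rathe.
Attach voice active tha- (before consonant 'r') → tharathe.
Attach mood conditional i- → itharathe.
Attach person 3rd person ri- → riitharathe.
Apply vowel harmony: riitharathe → riitherethe.
Apply vowel deletion: riitherethe → ritherethe.

ritherethe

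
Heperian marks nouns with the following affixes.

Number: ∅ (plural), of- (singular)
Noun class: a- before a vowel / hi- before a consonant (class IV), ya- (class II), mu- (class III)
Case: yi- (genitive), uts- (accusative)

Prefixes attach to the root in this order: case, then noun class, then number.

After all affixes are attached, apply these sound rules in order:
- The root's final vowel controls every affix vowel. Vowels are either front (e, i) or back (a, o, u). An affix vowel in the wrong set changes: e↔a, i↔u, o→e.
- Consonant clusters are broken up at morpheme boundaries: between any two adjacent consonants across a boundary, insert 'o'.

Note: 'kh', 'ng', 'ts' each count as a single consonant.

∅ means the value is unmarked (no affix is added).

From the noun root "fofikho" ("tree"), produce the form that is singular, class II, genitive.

ofoyayufofikho

Attach case genitive yi- → yifofikho.
Attach noun class class II ya- → yayifofikho.
Attach number singular of- → ofyayifofikho.
Apply vowel harmony: ofyayifofikho → ofyayufofikho.
Apply epenthesis: ofyayufofikho → ofoyayufofikho.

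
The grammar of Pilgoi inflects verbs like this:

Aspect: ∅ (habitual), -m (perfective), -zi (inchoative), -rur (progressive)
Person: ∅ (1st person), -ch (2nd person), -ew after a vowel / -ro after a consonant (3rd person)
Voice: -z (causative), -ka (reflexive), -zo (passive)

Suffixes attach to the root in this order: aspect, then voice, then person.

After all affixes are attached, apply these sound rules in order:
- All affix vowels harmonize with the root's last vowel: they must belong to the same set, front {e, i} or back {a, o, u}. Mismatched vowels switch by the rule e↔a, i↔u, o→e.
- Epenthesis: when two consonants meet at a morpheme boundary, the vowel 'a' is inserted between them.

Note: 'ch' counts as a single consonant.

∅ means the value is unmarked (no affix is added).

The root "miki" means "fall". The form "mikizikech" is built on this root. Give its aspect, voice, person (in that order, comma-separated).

inchoative, reflexive, 2nd person

Segment: miki-zi-ka-ch.
aspect: -zi → inchoative.
voice: -ka → reflexive.
person: -ch → 2nd person.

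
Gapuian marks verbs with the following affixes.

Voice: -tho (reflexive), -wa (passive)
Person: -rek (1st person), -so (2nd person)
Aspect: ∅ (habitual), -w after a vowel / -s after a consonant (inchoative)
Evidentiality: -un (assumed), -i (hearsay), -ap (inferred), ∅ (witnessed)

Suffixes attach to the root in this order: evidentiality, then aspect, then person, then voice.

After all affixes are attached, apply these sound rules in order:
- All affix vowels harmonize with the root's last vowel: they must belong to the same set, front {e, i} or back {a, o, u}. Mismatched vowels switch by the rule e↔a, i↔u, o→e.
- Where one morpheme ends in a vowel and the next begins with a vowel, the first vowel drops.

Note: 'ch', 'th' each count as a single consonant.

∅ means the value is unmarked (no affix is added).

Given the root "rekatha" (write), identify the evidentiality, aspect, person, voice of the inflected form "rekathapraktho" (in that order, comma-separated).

inferred, habitual, 1st person, reflexive

Segment: rekatha-ap-rek-tho.
evidentiality: -ap → inferred.
aspect: ∅ → habitual.
person: -rek → 1st person.
voice: -tho → reflexive.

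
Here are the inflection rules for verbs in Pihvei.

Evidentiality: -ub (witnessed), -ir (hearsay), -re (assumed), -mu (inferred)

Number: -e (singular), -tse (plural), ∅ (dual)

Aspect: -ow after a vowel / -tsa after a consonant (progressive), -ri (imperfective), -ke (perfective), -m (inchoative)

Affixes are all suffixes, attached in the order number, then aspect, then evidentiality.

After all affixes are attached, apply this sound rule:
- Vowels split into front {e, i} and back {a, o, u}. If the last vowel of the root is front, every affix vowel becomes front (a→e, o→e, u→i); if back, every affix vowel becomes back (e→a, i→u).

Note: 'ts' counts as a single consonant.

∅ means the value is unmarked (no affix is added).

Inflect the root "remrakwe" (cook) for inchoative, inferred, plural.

Attach number plural -tse → remrakwetse.
Attach aspect inchoative -m → remrakwetsem.
Attach evidentiality inferred -mu → remrakwetsemmu.
Apply vowel harmony: remrakwetsemmu → remrakwetsemmi.

remrakwetsemmi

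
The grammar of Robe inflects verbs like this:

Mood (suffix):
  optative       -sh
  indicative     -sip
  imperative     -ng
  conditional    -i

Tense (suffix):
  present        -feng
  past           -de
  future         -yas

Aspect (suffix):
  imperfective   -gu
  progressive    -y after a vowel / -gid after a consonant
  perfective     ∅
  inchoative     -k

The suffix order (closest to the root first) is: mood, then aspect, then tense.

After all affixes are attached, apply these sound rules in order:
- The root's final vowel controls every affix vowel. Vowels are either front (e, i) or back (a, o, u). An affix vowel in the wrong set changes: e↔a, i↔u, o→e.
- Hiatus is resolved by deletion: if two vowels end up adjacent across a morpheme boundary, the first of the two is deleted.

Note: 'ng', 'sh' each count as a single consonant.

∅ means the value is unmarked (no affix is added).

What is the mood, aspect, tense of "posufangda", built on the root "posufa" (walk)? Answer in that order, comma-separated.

Segment: posufa-ng-de.
mood: -ng → imperative.
aspect: ∅ → perfective.
tense: -de → past.

imperative, perfective, past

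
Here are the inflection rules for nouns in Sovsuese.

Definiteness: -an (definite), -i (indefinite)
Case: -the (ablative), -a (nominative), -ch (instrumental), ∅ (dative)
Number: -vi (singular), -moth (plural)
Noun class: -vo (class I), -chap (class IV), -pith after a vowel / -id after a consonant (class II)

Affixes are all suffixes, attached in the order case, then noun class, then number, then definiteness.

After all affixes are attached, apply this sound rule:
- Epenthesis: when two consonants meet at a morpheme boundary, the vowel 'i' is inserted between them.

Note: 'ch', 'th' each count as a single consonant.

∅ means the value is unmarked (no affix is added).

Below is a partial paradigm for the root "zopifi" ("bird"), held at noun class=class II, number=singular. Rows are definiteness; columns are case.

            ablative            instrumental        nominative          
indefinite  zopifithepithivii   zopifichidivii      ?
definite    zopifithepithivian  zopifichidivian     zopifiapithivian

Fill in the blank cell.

zopifiapithivii

Attach case nominative -a → zopifia.
Attach noun class class II -pith (after vowel 'a') → zopifiapith.
Attach number singular -vi → zopifiapithvi.
Attach definiteness indefinite -i → zopifiapithvii.
Apply epenthesis: zopifiapithvii → zopifiapithivii.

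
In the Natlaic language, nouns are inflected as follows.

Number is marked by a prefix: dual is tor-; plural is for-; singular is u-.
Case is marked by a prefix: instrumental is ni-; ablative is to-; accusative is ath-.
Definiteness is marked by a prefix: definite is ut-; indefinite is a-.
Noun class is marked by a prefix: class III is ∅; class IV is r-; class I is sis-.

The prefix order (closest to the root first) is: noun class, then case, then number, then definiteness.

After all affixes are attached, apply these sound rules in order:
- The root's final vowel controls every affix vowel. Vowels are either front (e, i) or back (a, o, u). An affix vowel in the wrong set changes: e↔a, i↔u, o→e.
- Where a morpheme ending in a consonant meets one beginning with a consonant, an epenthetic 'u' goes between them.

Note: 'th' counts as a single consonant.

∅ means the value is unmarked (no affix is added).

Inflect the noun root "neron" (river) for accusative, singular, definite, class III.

utuathuneron

noun class = class III: zero marking, form stays neron.
Attach case accusative ath- → athneron.
Attach number singular u- → uathneron.
Attach definiteness definite ut- → utuathneron.
Vowel harmony: no change.
Apply epenthesis: utuathneron → utuathuneron.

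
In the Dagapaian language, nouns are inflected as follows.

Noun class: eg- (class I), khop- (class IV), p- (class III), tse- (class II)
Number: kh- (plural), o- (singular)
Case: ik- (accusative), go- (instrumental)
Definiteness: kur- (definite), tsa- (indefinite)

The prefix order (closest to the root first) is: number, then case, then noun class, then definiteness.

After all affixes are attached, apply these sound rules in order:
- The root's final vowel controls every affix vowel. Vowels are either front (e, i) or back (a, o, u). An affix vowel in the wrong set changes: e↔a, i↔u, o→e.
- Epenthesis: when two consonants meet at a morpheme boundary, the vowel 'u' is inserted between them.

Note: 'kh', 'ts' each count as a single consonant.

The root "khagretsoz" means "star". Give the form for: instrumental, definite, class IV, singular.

Attach number singular o- → okhagretsoz.
Attach case instrumental go- → gookhagretsoz.
Attach noun class class IV khop- → khopgookhagretsoz.
Attach definiteness definite kur- → kurkhopgookhagretsoz.
Vowel harmony: no change.
Apply epenthesis: kurkhopgookhagretsoz → kurukhopugookhagretsoz.

kurukhopugookhagretsoz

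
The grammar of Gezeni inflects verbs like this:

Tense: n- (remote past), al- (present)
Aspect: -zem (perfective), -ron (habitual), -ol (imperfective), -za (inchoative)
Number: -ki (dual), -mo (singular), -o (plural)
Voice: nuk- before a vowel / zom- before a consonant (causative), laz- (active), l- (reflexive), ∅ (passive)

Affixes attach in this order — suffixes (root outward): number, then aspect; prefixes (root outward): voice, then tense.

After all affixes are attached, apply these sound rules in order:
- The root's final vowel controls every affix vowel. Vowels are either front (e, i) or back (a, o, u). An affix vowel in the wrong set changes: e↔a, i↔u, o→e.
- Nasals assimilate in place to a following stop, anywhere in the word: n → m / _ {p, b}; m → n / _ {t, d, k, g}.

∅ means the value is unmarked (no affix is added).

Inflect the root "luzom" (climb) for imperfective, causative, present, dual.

alzomluzonkuol

Attach number dual -ki → luzomki.
Attach aspect imperfective -ol → luzomkiol.
Attach voice causative zom- (before consonant 'l') → zomluzomkiol.
Attach tense present al- → alzomluzomkiol.
Apply vowel harmony: alzomluzomkiol → alzomluzomkuol.
Apply nasal assimilation: alzomluzomkuol → alzomluzonkuol.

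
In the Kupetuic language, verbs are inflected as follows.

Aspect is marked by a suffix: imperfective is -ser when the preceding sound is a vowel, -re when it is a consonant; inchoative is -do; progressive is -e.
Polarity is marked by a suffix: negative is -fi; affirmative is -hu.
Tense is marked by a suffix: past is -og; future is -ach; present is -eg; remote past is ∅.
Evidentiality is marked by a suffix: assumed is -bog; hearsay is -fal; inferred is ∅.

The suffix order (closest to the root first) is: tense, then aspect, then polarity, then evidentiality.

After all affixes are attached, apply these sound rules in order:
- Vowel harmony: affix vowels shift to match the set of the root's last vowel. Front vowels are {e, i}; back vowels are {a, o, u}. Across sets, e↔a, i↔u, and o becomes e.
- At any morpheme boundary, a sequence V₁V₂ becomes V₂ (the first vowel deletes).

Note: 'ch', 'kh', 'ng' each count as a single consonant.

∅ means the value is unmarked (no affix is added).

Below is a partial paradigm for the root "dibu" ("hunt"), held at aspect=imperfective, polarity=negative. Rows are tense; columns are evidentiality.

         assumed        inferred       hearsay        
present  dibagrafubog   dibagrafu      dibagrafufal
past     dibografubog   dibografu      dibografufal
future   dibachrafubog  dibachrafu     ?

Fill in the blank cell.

dibachrafufal

Attach tense future -ach → dibuach.
Attach aspect imperfective -re (after consonant 'ch') → dibuachre.
Attach polarity negative -fi → dibuachrefi.
Attach evidentiality hearsay -fal → dibuachrefifal.
Apply vowel harmony: dibuachrefifal → dibuachrafufal.
Apply vowel deletion: dibuachrafufal → dibachrafufal.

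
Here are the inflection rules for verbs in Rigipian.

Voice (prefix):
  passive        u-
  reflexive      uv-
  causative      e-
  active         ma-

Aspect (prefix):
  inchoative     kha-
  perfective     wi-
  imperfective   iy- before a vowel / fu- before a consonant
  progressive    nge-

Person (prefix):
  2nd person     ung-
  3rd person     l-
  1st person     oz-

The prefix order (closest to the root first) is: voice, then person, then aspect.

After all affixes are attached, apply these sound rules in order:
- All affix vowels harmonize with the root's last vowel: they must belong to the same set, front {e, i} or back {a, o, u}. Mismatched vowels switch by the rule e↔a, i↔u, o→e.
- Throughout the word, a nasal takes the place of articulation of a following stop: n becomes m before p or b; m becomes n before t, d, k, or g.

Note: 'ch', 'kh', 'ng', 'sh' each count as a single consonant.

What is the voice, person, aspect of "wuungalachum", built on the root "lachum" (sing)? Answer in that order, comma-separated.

causative, 2nd person, perfective

Segment: wi-ung-e-lachum.
voice: e- → causative.
person: ung- → 2nd person.
aspect: wi- → perfective.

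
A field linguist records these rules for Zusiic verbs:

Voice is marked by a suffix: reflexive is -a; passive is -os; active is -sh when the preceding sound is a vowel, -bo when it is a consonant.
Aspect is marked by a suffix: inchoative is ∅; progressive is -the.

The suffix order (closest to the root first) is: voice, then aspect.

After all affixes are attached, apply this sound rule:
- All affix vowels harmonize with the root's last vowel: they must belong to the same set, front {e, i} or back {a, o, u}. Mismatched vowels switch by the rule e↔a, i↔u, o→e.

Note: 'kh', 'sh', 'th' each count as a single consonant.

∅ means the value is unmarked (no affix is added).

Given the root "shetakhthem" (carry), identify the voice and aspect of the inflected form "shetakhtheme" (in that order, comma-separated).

reflexive, inchoative

Segment: shetakhthem-a.
voice: -a → reflexive.
aspect: ∅ → inchoative.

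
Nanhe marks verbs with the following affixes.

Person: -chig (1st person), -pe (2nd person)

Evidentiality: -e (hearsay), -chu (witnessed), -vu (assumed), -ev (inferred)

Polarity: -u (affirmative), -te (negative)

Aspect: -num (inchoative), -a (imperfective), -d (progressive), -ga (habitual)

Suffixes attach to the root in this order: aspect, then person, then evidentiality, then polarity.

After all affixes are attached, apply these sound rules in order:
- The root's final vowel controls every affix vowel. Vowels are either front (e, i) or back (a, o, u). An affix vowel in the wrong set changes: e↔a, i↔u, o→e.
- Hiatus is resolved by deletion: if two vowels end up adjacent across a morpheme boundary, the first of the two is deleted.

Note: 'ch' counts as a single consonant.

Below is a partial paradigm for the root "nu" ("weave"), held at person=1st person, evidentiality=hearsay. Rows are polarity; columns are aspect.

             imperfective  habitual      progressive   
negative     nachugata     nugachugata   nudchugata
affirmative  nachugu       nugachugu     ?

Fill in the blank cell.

nudchugu

Attach aspect progressive -d → nud.
Attach person 1st person -chig → nudchig.
Attach evidentiality hearsay -e → nudchige.
Attach polarity affirmative -u → nudchigeu.
Apply vowel harmony: nudchigeu → nudchugau.
Apply vowel deletion: nudchugau → nudchugu.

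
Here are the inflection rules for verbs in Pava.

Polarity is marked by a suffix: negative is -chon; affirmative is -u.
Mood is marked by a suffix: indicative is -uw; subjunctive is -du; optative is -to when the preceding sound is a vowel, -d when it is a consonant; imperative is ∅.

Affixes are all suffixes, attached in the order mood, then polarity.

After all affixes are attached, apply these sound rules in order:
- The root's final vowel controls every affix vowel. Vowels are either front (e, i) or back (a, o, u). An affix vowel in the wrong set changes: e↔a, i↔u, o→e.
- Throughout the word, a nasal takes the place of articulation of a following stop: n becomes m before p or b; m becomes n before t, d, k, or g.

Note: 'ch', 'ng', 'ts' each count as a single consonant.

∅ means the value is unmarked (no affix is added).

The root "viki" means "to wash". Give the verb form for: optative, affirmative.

Attach mood optative -to (after vowel 'i') → vikito.
Attach polarity affirmative -u → vikitou.
Apply vowel harmony: vikitou → vikitei.
Nasal assimilation: no change.

vikitei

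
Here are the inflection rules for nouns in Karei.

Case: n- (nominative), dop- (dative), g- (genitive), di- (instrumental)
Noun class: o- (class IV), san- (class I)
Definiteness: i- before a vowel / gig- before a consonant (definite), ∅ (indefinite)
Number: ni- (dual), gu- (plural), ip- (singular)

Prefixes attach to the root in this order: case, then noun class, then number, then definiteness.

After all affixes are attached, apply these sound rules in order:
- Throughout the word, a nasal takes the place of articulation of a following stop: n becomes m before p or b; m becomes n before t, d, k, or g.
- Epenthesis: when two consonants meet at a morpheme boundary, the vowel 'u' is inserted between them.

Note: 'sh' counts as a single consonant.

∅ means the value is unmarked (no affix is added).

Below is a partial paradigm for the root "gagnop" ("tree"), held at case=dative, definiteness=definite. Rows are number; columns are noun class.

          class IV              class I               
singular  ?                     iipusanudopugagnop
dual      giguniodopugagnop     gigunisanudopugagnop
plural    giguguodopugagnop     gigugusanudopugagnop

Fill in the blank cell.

iipodopugagnop

Attach case dative dop- → dopgagnop.
Attach noun class class IV o- → odopgagnop.
Attach number singular ip- → ipodopgagnop.
Attach definiteness definite i- (before vowel 'i') → iipodopgagnop.
Nasal assimilation: no change.
Apply epenthesis: iipodopgagnop → iipodopugagnop.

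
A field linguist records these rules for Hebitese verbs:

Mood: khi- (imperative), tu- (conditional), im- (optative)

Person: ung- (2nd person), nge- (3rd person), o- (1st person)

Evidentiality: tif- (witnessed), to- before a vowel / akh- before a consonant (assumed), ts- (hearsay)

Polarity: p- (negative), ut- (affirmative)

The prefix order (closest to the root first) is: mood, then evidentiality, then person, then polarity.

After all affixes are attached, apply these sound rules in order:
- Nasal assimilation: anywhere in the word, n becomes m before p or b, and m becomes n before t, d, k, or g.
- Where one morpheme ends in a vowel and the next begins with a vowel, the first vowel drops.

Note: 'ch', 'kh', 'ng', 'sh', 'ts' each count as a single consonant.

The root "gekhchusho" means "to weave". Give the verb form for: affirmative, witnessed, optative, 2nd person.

Attach mood optative im- → imgekhchusho.
Attach evidentiality witnessed tif- → tifimgekhchusho.
Attach person 2nd person ung- → ungtifimgekhchusho.
Attach polarity affirmative ut- → utungtifimgekhchusho.
Apply nasal assimilation: utungtifimgekhchusho → utungtifingekhchusho.
Vowel deletion: no change.

utungtifingekhchusho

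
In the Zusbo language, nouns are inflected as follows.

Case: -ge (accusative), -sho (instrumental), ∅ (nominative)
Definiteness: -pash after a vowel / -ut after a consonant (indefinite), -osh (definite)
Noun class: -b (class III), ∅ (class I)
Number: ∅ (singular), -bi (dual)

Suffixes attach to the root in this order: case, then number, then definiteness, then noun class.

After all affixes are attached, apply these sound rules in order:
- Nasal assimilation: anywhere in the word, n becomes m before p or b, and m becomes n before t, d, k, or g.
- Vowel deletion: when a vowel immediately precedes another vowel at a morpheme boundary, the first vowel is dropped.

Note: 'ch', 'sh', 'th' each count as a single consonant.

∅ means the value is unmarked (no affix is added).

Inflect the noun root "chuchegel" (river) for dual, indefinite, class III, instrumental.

Attach case instrumental -sho → chuchegelsho.
Attach number dual -bi → chuchegelshobi.
Attach definiteness indefinite -pash (after vowel 'i') → chuchegelshobipash.
Attach noun class class III -b → chuchegelshobipashb.
Nasal assimilation: no change.
Vowel deletion: no change.

chuchegelshobipashb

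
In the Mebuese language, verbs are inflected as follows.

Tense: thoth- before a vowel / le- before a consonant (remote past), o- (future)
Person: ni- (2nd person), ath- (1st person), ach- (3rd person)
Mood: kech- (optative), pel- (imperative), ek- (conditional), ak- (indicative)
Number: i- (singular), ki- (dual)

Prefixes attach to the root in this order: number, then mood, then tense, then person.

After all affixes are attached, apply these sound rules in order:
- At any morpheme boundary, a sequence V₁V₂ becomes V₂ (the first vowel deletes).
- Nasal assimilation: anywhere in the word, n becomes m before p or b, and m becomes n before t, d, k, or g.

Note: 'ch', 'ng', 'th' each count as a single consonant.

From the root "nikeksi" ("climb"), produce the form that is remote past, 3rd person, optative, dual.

achlekechkinikeksi

Attach number dual ki- → kinikeksi.
Attach mood optative kech- → kechkinikeksi.
Attach tense remote past le- (before consonant 'k') → lekechkinikeksi.
Attach person 3rd person ach- → achlekechkinikeksi.
Vowel deletion: no change.
Nasal assimilation: no change.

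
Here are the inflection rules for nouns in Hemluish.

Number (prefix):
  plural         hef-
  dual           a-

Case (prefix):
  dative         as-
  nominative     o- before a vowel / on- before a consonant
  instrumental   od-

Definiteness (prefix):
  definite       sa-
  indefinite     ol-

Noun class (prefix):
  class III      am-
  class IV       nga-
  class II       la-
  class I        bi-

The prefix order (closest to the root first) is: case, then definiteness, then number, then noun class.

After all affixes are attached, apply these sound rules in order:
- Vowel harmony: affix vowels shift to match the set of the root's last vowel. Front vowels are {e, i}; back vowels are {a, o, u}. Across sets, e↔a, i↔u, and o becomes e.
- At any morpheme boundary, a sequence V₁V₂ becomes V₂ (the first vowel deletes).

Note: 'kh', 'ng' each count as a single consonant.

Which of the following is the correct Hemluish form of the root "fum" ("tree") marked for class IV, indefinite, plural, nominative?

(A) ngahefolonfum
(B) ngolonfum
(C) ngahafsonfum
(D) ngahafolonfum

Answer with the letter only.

D

Attach case nominative on- (before consonant 'f') → onfum.
Attach definiteness indefinite ol- → olonfum.
Attach number plural hef- → hefolonfum.
Attach noun class class IV nga- → ngahefolonfum.
Apply vowel harmony: ngahefolonfum → ngahafolonfum.
Vowel deletion: no change.
So the correct form is ngahafolonfum, option (D).
(C) ngahafsonfum is wrong: it uses definite instead of indefinite for definiteness.
(A) ngahefolonfum is wrong: it fails to apply the sound rule(s).
(B) ngolonfum is wrong: it uses dual instead of plural for number.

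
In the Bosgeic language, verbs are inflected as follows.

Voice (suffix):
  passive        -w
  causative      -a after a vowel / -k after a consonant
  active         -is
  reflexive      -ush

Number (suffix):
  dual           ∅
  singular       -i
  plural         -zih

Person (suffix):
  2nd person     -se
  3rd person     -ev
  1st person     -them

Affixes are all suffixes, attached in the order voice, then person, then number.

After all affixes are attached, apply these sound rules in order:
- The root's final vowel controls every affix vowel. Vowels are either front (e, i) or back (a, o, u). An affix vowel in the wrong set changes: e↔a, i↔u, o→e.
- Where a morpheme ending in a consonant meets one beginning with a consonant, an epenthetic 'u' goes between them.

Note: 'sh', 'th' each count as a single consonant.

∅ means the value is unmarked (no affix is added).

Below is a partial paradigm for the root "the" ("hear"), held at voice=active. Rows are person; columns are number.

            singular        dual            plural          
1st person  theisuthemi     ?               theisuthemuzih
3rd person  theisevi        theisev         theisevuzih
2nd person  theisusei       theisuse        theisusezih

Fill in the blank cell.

theisuthem

Attach voice active -is → theis.
Attach person 1st person -them → theisthem.
number = dual: zero marking, form stays theisthem.
Vowel harmony: no change.
Apply epenthesis: theisthem → theisuthem.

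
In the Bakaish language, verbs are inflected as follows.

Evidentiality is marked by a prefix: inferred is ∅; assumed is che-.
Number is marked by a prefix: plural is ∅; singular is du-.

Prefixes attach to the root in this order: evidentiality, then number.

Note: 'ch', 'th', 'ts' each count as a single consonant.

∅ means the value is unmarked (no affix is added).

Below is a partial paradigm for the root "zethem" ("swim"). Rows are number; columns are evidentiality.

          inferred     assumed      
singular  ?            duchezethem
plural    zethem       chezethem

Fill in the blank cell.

evidentiality = inferred: zero marking, form stays zethem.
Attach number singular du- → duzethem.

duzethem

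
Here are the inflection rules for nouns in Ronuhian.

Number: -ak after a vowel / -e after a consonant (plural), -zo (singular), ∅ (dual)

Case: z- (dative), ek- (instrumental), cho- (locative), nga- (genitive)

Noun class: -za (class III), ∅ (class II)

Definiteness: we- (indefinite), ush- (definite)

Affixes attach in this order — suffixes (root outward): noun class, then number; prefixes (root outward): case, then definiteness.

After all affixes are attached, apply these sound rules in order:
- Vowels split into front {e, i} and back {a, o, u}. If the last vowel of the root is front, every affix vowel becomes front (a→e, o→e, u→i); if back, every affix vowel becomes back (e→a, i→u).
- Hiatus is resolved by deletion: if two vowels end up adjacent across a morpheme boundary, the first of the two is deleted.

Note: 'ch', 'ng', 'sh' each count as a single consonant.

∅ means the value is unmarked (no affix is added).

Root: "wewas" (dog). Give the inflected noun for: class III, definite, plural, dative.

Attach case dative z- → zwewas.
Attach noun class class III -za → zwewasza.
Attach definiteness definite ush- → ushzwewasza.
Attach number plural -ak (after vowel 'a') → ushzwewaszaak.
Vowel harmony: no change.
Apply vowel deletion: ushzwewaszaak → ushzwewaszak.

ushzwewaszak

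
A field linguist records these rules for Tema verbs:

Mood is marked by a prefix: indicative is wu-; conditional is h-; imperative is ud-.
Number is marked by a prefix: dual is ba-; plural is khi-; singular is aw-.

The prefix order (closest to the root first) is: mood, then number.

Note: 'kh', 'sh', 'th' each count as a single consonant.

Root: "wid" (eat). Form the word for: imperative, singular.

Attach mood imperative ud- → udwid.
Attach number singular aw- → awudwid.

awudwid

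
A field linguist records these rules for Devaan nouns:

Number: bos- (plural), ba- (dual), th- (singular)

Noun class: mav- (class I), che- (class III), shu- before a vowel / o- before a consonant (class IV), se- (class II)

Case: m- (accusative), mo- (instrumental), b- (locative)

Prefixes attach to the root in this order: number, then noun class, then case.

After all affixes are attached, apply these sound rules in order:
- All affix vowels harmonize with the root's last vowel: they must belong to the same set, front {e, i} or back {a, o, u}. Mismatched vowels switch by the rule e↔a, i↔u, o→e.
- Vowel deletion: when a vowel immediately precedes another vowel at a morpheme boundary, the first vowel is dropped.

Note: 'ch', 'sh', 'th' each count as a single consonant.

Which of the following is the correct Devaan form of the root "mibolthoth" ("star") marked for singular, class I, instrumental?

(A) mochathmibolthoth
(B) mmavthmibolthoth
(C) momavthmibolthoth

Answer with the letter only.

C

Attach number singular th- → thmibolthoth.
Attach noun class class I mav- → mavthmibolthoth.
Attach case instrumental mo- → momavthmibolthoth.
Vowel harmony: no change.
Vowel deletion: no change.
So the correct form is momavthmibolthoth, option (C).
(A) mochathmibolthoth is wrong: it uses class III instead of class I for noun class.
(B) mmavthmibolthoth is wrong: it uses accusative instead of instrumental for case.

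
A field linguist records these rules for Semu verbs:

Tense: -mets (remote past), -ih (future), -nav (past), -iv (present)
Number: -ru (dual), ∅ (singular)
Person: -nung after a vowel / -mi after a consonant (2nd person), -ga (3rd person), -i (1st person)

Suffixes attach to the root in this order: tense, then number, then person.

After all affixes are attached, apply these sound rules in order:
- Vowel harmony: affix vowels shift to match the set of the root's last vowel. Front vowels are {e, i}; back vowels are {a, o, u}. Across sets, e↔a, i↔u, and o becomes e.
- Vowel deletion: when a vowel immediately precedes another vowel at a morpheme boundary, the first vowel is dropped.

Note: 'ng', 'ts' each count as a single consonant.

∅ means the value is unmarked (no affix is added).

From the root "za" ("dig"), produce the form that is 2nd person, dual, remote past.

Attach tense remote past -mets → zamets.
Attach number dual -ru → zametsru.
Attach person 2nd person -nung (after vowel 'u') → zametsrunung.
Apply vowel harmony: zametsrunung → zamatsrunung.
Vowel deletion: no change.

zamatsrunung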